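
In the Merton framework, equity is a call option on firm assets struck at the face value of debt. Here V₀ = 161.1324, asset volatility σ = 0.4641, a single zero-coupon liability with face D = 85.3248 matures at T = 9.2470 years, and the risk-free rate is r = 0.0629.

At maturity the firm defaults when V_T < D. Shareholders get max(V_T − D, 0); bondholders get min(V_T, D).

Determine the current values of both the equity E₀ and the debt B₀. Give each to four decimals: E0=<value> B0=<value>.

E0=124.8983 B0=36.2341

d₁ = [ln(V₀/D) + (r + σ²/2)T] / (σ√T)
   = [ln(161.1324/85.3248) + (0.0629 + 0.5·0.4641²)·9.2470] / (0.4641·√9.2470)
   = [0.635761 + 1.577486] / 1.411276 = 1.568260
d₂ = d₁ − σ√T = 1.568260 − 1.411276 = 0.156984
N(d₁) = 0.941590,  N(d₂) = 0.562371,  e^(−rT) = 0.558983
E₀ = V₀·N(d₁) − D·e^(−rT)·N(d₂)
   = 161.1324·0.941590 − 85.3248·0.558983·0.562371 = 124.898262
B₀ = V₀ − E₀ = 161.1324 − 124.898262 = 36.234138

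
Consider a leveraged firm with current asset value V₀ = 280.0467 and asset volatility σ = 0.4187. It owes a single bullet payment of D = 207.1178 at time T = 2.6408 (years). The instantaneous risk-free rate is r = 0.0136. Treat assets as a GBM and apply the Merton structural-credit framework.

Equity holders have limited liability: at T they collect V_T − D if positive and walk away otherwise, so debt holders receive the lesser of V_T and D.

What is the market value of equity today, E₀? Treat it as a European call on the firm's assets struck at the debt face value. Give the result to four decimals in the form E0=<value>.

d₁ = [ln(V₀/D) + (r + σ²/2)T] / (σ√T)
   = [ln(280.0467/207.1178) + (0.0136 + 0.5·0.4187²)·2.6408] / (0.4187·√2.6408)
   = [0.301669 + 0.267394] / 0.680410 = 0.836352
d₂ = d₁ − σ√T = 0.836352 − 0.680410 = 0.155942
N(d₁) = 0.798522,  N(d₂) = 0.561961,  e^(−rT) = 0.964722
E₀ = V₀·N(d₁) − D·e^(−rT)·N(d₂)
   = 280.0467·0.798522 − 207.1178·0.964722·0.561961 = 111.337309

E0=111.3373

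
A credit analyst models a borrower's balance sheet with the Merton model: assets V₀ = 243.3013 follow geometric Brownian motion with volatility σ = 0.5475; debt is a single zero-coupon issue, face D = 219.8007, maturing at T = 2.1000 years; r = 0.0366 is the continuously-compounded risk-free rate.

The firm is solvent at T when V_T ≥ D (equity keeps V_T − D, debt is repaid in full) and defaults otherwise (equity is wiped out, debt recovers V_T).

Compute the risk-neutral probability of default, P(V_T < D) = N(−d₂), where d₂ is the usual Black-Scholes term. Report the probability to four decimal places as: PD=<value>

d₁ = [ln(V₀/D) + (r + σ²/2)T] / (σ√T)
   = [ln(243.3013/219.8007) + (0.0366 + 0.5·0.5475²)·2.1000] / (0.5475·√2.1000)
   = [0.101579 + 0.391604] / 0.793403 = 0.621605
d₂ = d₁ − σ√T = 0.621605 − 0.793403 = -0.171798
risk-neutral PD = N(−d₂) = N(0.171798) = 0.568202

PD=0.5682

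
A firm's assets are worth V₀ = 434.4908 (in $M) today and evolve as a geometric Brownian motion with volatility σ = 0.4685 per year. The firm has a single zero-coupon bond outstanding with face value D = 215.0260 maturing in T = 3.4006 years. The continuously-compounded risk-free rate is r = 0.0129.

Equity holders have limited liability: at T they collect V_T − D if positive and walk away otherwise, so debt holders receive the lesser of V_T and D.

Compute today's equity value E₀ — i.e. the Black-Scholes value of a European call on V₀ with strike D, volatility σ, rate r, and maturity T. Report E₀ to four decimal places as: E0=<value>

d₁ = [ln(V₀/D) + (r + σ²/2)T] / (σ√T)
   = [ln(434.4908/215.0260) + (0.0129 + 0.5·0.4685²)·3.4006] / (0.4685·√3.4006)
   = [0.703416 + 0.417070] / 0.863948 = 1.296938
d₂ = d₁ − σ√T = 1.296938 − 0.863948 = 0.432990
N(d₁) = 0.902674,  N(d₂) = 0.667489,  e^(−rT) = 0.957081
E₀ = V₀·N(d₁) − D·e^(−rT)·N(d₂)
   = 434.4908·0.902674 − 215.0260·0.957081·0.667489 = 254.836038

E0=254.8360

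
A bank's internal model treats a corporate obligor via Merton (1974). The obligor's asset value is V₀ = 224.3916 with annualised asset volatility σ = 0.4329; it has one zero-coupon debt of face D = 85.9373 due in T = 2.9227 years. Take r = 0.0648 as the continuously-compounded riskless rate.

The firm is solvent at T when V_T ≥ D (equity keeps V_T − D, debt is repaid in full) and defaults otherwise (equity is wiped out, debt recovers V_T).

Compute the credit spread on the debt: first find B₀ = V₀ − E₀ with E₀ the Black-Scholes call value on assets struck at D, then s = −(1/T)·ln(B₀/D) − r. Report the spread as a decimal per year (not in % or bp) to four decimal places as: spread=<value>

spread=0.0113

d₁ = [ln(V₀/D) + (r + σ²/2)T] / (σ√T)
   = [ln(224.3916/85.9373) + (0.0648 + 0.5·0.4329²)·2.9227] / (0.4329·√2.9227)
   = [0.959775 + 0.463251] / 0.740082 = 1.922796
d₂ = d₁ − σ√T = 1.922796 − 0.740082 = 1.182714
N(d₁) = 0.972747,  N(d₂) = 0.881539,  e^(−rT) = 0.827463
E₀ = V₀·N(d₁) − D·e^(−rT)·N(d₂)
   = 224.3916·0.972747 − 85.9373·0.827463·0.881539 = 155.590130
B₀ = V₀ − E₀ = 224.3916 − 155.590130 = 68.801470
spread = −(1/T)·ln(B₀/D) − r = −(1/2.9227)·ln(68.801470/85.9373) − 0.0648 = 0.01129158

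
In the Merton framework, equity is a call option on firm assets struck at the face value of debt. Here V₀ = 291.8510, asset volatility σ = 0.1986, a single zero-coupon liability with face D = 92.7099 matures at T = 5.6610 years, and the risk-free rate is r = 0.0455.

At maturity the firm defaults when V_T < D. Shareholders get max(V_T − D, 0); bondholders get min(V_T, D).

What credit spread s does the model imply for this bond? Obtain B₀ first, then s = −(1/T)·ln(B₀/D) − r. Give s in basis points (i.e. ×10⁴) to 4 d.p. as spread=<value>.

spread=0.6937

d₁ = [ln(V₀/D) + (r + σ²/2)T] / (σ√T)
   = [ln(291.8510/92.7099) + (0.0455 + 0.5·0.1986²)·5.6610] / (0.1986·√5.6610)
   = [1.146768 + 0.369216] / 0.472526 = 3.208255
d₂ = d₁ − σ√T = 3.208255 − 0.472526 = 2.735728
N(d₁) = 0.999332,  N(d₂) = 0.996888,  e^(−rT) = 0.772923
E₀ = V₀·N(d₁) − D·e^(−rT)·N(d₂)
   = 291.8510·0.999332 − 92.7099·0.772923·0.996888 = 220.221494
B₀ = V₀ − E₀ = 291.8510 − 220.221494 = 71.629506
spread = −(1/T)·ln(B₀/D) − r = −(1/5.6610)·ln(71.629506/92.7099) − 0.0455 = 0.00006937
in basis points: 0.00006937 × 10⁴ = 0.6937 bp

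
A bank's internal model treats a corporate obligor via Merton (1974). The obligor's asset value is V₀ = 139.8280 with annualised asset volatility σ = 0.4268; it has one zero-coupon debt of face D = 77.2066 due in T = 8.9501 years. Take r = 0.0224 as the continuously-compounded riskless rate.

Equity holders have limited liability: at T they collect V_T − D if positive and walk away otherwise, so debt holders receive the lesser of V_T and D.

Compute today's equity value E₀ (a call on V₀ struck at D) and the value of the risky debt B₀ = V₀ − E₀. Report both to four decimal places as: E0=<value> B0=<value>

d₁ = [ln(V₀/D) + (r + σ²/2)T] / (σ√T)
   = [ln(139.8280/77.2066) + (0.0224 + 0.5·0.4268²)·8.9501] / (0.4268·√8.9501)
   = [0.593928 + 1.015649] / 1.276846 = 1.260589
d₂ = d₁ − σ√T = 1.260589 − 1.276846 = -0.016256
N(d₁) = 0.896272,  N(d₂) = 0.493515,  e^(−rT) = 0.818336
E₀ = V₀·N(d₁) − D·e^(−rT)·N(d₂)
   = 139.8280·0.896272 − 77.2066·0.818336·0.493515 = 94.143119
B₀ = V₀ − E₀ = 139.8280 − 94.143119 = 45.684881

E0=94.1431 B0=45.6849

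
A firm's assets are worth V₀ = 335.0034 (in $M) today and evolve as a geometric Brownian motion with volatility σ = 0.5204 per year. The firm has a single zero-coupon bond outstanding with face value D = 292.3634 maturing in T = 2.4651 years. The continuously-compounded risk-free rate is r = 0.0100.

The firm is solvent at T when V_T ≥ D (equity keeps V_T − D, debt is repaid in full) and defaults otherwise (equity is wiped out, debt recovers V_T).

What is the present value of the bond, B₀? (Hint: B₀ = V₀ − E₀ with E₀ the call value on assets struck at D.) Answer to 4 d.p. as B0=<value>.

d₁ = [ln(V₀/D) + (r + σ²/2)T] / (σ√T)
   = [ln(335.0034/292.3634) + (0.0100 + 0.5·0.5204²)·2.4651] / (0.5204·√2.4651)
   = [0.136143 + 0.358445] / 0.817061 = 0.605326
d₂ = d₁ − σ√T = 0.605326 − 0.817061 = -0.211735
N(d₁) = 0.727519,  N(d₂) = 0.416157,  e^(−rT) = 0.975650
E₀ = V₀·N(d₁) − D·e^(−rT)·N(d₂)
   = 335.0034·0.727519 − 292.3634·0.975650·0.416157 = 125.014841
B₀ = V₀ − E₀ = 335.0034 − 125.014841 = 209.988559

B0=209.9886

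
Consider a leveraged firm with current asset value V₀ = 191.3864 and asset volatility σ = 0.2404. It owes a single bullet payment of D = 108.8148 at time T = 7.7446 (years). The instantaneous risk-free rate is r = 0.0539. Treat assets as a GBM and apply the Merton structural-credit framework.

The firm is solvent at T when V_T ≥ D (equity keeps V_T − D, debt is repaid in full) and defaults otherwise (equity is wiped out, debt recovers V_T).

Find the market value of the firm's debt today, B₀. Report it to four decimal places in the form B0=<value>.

d₁ = [ln(V₀/D) + (r + σ²/2)T] / (σ√T)
   = [ln(191.3864/108.8148) + (0.0539 + 0.5·0.2404²)·7.7446] / (0.2404·√7.7446)
   = [0.564647 + 0.641223] / 0.669012 = 1.802463
d₂ = d₁ − σ√T = 1.802463 − 0.669012 = 1.133451
N(d₁) = 0.964264,  N(d₂) = 0.871488,  e^(−rT) = 0.658735
E₀ = V₀·N(d₁) − D·e^(−rT)·N(d₂)
   = 191.3864·0.964264 − 108.8148·0.658735·0.871488 = 122.078630
B₀ = V₀ − E₀ = 191.3864 − 122.078630 = 69.307770

B0=69.3078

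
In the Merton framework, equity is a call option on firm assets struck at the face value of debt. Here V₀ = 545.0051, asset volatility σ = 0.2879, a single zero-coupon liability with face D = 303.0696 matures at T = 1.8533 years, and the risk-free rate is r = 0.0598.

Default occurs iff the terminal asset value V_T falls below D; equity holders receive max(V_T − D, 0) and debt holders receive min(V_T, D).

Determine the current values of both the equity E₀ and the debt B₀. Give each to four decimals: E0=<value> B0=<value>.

d₁ = [ln(V₀/D) + (r + σ²/2)T] / (σ√T)
   = [ln(545.0051/303.0696) + (0.0598 + 0.5·0.2879²)·1.8533] / (0.2879·√1.8533)
   = [0.586833 + 0.187634] / 0.391935 = 1.976006
d₂ = d₁ − σ√T = 1.976006 − 0.391935 = 1.584070
N(d₁) = 0.975923,  N(d₂) = 0.943411,  e^(−rT) = 0.895093
E₀ = V₀·N(d₁) − D·e^(−rT)·N(d₂)
   = 545.0051·0.975923 − 303.0696·0.895093·0.943411 = 275.958589
B₀ = V₀ − E₀ = 545.0051 − 275.958589 = 269.046511

E0=275.9586 B0=269.0465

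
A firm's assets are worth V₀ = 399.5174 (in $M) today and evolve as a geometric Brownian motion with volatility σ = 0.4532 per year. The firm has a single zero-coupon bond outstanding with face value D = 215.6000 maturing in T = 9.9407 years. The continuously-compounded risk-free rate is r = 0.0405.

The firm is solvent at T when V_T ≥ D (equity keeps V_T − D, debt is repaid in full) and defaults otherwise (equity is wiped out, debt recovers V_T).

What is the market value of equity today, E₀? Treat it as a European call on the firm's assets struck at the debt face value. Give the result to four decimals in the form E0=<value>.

d₁ = [ln(V₀/D) + (r + σ²/2)T] / (σ√T)
   = [ln(399.5174/215.6000) + (0.0405 + 0.5·0.4532²)·9.9407] / (0.4532·√9.9407)
   = [0.616832 + 1.423460] / 1.428889 = 1.427887
d₂ = d₁ − σ√T = 1.427887 − 1.428889 = -0.001001
N(d₁) = 0.923338,  N(d₂) = 0.499601,  e^(−rT) = 0.668581
E₀ = V₀·N(d₁) − D·e^(−rT)·N(d₂)
   = 399.5174·0.923338 − 215.6000·0.668581·0.499601 = 296.874134

E0=296.8741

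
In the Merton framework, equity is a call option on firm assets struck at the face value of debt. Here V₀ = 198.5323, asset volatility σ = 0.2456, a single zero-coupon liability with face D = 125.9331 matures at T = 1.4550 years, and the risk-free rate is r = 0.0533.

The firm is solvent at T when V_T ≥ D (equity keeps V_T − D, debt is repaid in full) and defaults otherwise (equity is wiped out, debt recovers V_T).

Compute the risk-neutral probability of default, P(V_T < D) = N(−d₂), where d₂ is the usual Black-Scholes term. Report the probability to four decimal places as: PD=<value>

d₁ = [ln(V₀/D) + (r + σ²/2)T] / (σ√T)
   = [ln(198.5323/125.9331) + (0.0533 + 0.5·0.2456²)·1.4550] / (0.2456·√1.4550)
   = [0.455201 + 0.121434] / 0.296251 = 1.946440
d₂ = d₁ − σ√T = 1.946440 − 0.296251 = 1.650189
risk-neutral PD = N(−d₂) = N(-1.650189) = 0.049452

PD=0.0495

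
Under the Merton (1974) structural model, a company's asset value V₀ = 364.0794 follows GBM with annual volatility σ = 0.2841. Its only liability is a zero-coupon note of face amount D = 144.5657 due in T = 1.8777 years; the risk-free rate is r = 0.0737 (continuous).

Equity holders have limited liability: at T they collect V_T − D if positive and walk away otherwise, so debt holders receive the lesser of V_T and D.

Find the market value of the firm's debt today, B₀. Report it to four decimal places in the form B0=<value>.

d₁ = [ln(V₀/D) + (r + σ²/2)T] / (σ√T)
   = [ln(364.0794/144.5657) + (0.0737 + 0.5·0.2841²)·1.8777] / (0.2841·√1.8777)
   = [0.923638 + 0.214164] / 0.389300 = 2.922686
d₂ = d₁ − σ√T = 2.922686 − 0.389300 = 2.533386
N(d₁) = 0.998265,  N(d₂) = 0.994352,  e^(−rT) = 0.870762
E₀ = V₀·N(d₁) − D·e^(−rT)·N(d₂)
   = 364.0794·0.998265 − 144.5657·0.870762·0.994352 = 238.276368
B₀ = V₀ − E₀ = 364.0794 − 238.276368 = 125.803032

B0=125.8030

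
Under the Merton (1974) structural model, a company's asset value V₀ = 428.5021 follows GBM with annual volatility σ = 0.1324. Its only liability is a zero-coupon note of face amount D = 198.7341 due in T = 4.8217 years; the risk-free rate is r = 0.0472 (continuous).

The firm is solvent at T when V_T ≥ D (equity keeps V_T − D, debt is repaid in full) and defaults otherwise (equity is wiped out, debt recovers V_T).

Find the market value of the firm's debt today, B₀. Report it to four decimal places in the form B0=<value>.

d₁ = [ln(V₀/D) + (r + σ²/2)T] / (σ√T)
   = [ln(428.5021/198.7341) + (0.0472 + 0.5·0.1324²)·4.8217] / (0.1324·√4.8217)
   = [0.768328 + 0.269846] / 0.290729 = 3.570935
d₂ = d₁ − σ√T = 3.570935 − 0.290729 = 3.280206
N(d₁) = 0.999822,  N(d₂) = 0.999481,  e^(−rT) = 0.796455
E₀ = V₀·N(d₁) − D·e^(−rT)·N(d₂)
   = 428.5021·0.999822 − 198.7341·0.796455·0.999481 = 270.225151
B₀ = V₀ − E₀ = 428.5021 − 270.225151 = 158.276949

B0=158.2769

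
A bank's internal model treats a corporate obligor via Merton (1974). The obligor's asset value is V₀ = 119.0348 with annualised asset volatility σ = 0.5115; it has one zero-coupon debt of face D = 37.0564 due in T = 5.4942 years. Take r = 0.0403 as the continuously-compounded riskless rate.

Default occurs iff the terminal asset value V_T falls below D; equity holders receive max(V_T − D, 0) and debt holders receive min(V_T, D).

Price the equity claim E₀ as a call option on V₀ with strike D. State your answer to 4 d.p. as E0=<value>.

E0=93.2059

d₁ = [ln(V₀/D) + (r + σ²/2)T] / (σ√T)
   = [ln(119.0348/37.0564) + (0.0403 + 0.5·0.5115²)·5.4942] / (0.5115·√5.4942)
   = [1.166975 + 0.940146] / 1.198941 = 1.757485
d₂ = d₁ − σ√T = 1.757485 − 1.198941 = 0.558544
N(d₁) = 0.960582,  N(d₂) = 0.711763,  e^(−rT) = 0.801383
E₀ = V₀·N(d₁) − D·e^(−rT)·N(d₂)
   = 119.0348·0.960582 − 37.0564·0.801383·0.711763 = 93.205944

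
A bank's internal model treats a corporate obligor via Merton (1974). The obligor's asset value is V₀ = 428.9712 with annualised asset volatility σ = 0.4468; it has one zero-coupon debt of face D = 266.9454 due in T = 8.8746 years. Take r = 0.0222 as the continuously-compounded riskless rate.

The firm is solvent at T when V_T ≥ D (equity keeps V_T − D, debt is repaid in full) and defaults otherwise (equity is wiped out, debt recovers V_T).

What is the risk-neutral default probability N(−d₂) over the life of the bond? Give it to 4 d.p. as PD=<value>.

d₁ = [ln(V₀/D) + (r + σ²/2)T] / (σ√T)
   = [ln(428.9712/266.9454) + (0.0222 + 0.5·0.4468²)·8.8746] / (0.4468·√8.8746)
   = [0.474346 + 1.082835] / 1.331029 = 1.169908
d₂ = d₁ − σ√T = 1.169908 − 1.331029 = -0.161122
risk-neutral PD = N(−d₂) = N(0.161122) = 0.564001

PD=0.5640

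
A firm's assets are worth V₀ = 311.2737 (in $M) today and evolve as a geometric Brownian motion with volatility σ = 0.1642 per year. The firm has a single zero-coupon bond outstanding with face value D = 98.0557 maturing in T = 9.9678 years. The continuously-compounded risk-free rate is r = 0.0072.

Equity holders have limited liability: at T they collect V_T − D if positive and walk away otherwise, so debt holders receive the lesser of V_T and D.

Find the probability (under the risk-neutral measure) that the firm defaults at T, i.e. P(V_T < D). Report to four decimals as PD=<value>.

PD=0.0175

d₁ = [ln(V₀/D) + (r + σ²/2)T] / (σ√T)
   = [ln(311.2737/98.0557) + (0.0072 + 0.5·0.1642²)·9.9678] / (0.1642·√9.9678)
   = [1.155137 + 0.206142] / 0.518409 = 2.625877
d₂ = d₁ − σ√T = 2.625877 − 0.518409 = 2.107468
risk-neutral PD = N(−d₂) = N(-2.107468) = 0.017539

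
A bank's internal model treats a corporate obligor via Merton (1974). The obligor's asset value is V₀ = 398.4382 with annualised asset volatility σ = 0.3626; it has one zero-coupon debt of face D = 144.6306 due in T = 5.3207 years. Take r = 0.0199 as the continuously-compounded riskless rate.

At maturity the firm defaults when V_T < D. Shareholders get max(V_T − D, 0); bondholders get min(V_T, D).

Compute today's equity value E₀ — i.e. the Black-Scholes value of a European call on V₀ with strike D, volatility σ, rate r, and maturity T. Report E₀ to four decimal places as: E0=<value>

d₁ = [ln(V₀/D) + (r + σ²/2)T] / (σ√T)
   = [ln(398.4382/144.6306) + (0.0199 + 0.5·0.3626²)·5.3207] / (0.3626·√5.3207)
   = [1.013369 + 0.455661] / 0.836396 = 1.756381
d₂ = d₁ − σ√T = 1.756381 − 0.836396 = 0.919985
N(d₁) = 0.960488,  N(d₂) = 0.821210,  e^(−rT) = 0.899531
E₀ = V₀·N(d₁) − D·e^(−rT)·N(d₂)
   = 398.4382·0.960488 − 144.6306·0.899531·0.821210 = 275.856125

E0=275.8561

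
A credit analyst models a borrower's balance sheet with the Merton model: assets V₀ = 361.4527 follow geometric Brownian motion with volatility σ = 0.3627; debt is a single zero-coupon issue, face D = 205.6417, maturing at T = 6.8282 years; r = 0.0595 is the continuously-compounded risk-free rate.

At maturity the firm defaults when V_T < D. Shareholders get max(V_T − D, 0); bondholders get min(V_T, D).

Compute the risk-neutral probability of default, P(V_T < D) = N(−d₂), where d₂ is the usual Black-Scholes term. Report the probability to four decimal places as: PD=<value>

d₁ = [ln(V₀/D) + (r + σ²/2)T] / (σ√T)
   = [ln(361.4527/205.6417) + (0.0595 + 0.5·0.3627²)·6.8282] / (0.3627·√6.8282)
   = [0.563996 + 0.855407] / 0.947765 = 1.497632
d₂ = d₁ − σ√T = 1.497632 − 0.947765 = 0.549867
risk-neutral PD = N(−d₂) = N(-0.549867) = 0.291205

PD=0.2912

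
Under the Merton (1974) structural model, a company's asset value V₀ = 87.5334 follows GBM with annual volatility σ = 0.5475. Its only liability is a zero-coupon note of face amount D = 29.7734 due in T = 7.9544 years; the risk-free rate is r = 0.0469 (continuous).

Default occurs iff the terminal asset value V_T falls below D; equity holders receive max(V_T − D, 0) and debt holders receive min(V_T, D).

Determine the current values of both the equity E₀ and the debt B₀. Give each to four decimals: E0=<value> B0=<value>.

E0=72.1124 B0=15.4210

d₁ = [ln(V₀/D) + (r + σ²/2)T] / (σ√T)
   = [ln(87.5334/29.7734) + (0.0469 + 0.5·0.5475²)·7.9544] / (0.5475·√7.9544)
   = [1.078405 + 1.565252] / 1.544144 = 1.712053
d₂ = d₁ − σ√T = 1.712053 − 1.544144 = 0.167909
N(d₁) = 0.956557,  N(d₂) = 0.566673,  e^(−rT) = 0.688623
E₀ = V₀·N(d₁) − D·e^(−rT)·N(d₂)
   = 87.5334·0.956557 − 29.7734·0.688623·0.566673 = 72.112360
B₀ = V₀ − E₀ = 87.5334 − 72.112360 = 15.421040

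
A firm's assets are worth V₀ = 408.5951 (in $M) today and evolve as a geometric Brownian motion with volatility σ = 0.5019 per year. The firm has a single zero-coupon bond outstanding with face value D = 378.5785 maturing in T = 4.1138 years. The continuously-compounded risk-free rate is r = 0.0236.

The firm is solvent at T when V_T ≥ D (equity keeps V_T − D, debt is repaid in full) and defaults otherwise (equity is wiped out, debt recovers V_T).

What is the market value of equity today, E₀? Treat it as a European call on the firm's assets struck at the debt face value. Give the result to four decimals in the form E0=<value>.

d₁ = [ln(V₀/D) + (r + σ²/2)T] / (σ√T)
   = [ln(408.5951/378.5785) + (0.0236 + 0.5·0.5019²)·4.1138] / (0.5019·√4.1138)
   = [0.076301 + 0.615226] / 1.017979 = 0.679314
d₂ = d₁ − σ√T = 0.679314 − 1.017979 = -0.338665
N(d₁) = 0.751531,  N(d₂) = 0.367431,  e^(−rT) = 0.907478
E₀ = V₀·N(d₁) − D·e^(−rT)·N(d₂)
   = 408.5951·0.751531 − 378.5785·0.907478·0.367431 = 180.840100

E0=180.8401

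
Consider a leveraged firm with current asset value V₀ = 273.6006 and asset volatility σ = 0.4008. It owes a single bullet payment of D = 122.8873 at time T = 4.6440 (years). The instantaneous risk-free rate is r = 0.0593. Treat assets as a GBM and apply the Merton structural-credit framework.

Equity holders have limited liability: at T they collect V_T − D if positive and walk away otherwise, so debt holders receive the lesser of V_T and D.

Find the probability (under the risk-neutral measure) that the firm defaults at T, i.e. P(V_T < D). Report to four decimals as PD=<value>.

d₁ = [ln(V₀/D) + (r + σ²/2)T] / (σ√T)
   = [ln(273.6006/122.8873) + (0.0593 + 0.5·0.4008²)·4.6440] / (0.4008·√4.6440)
   = [0.800402 + 0.648397] / 0.863722 = 1.677390
d₂ = d₁ − σ√T = 1.677390 − 0.863722 = 0.813669
risk-neutral PD = N(−d₂) = N(-0.813669) = 0.207917

PD=0.2079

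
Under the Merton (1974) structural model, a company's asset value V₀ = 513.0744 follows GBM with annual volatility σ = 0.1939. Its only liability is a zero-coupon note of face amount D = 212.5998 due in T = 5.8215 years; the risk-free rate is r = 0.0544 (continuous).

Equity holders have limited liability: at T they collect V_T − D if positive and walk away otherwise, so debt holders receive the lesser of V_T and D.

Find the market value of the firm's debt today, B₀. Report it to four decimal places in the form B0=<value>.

d₁ = [ln(V₀/D) + (r + σ²/2)T] / (σ√T)
   = [ln(513.0744/212.5998) + (0.0544 + 0.5·0.1939²)·5.8215] / (0.1939·√5.8215)
   = [0.881009 + 0.426126] / 0.467838 = 2.793992
d₂ = d₁ − σ√T = 2.793992 − 0.467838 = 2.326154
N(d₁) = 0.997397,  N(d₂) = 0.989995,  e^(−rT) = 0.728557
E₀ = V₀·N(d₁) − D·e^(−rT)·N(d₂)
   = 513.0744·0.997397 − 212.5998·0.728557·0.989995 = 358.397488
B₀ = V₀ − E₀ = 513.0744 − 358.397488 = 154.676912

B0=154.6769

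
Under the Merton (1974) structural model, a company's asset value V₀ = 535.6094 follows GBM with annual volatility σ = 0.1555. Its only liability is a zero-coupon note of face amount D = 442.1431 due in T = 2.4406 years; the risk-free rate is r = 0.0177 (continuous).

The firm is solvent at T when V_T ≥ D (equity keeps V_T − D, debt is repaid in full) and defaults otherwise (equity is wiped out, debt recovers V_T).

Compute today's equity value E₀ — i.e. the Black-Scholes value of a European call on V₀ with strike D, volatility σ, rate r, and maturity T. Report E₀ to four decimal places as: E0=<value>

E0=122.3677

d₁ = [ln(V₀/D) + (r + σ²/2)T] / (σ√T)
   = [ln(535.6094/442.1431) + (0.0177 + 0.5·0.1555²)·2.4406] / (0.1555·√2.4406)
   = [0.191772 + 0.072706] / 0.242929 = 1.088704
d₂ = d₁ − σ√T = 1.088704 − 0.242929 = 0.845775
N(d₁) = 0.861858,  N(d₂) = 0.801161,  e^(−rT) = 0.957721
E₀ = V₀·N(d₁) − D·e^(−rT)·N(d₂)
   = 535.6094·0.861858 − 442.1431·0.957721·0.801161 = 122.367680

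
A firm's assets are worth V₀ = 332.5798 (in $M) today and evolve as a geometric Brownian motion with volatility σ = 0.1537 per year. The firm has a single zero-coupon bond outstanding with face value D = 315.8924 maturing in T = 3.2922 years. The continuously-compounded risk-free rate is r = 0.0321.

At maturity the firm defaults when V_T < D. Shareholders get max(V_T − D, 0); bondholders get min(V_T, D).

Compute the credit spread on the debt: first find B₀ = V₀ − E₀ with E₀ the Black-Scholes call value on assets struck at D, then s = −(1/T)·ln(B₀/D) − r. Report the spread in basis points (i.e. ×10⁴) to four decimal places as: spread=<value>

d₁ = [ln(V₀/D) + (r + σ²/2)T] / (σ√T)
   = [ln(332.5798/315.8924) + (0.0321 + 0.5·0.1537²)·3.2922] / (0.1537·√3.2922)
   = [0.051478 + 0.144567] / 0.278880 = 0.702972
d₂ = d₁ − σ√T = 0.702972 − 0.278880 = 0.424093
N(d₁) = 0.758964,  N(d₂) = 0.664251,  e^(−rT) = 0.899713
E₀ = V₀·N(d₁) − D·e^(−rT)·N(d₂)
   = 332.5798·0.758964 − 315.8924·0.899713·0.664251 = 63.627566
B₀ = V₀ − E₀ = 332.5798 − 63.627566 = 268.952234
spread = −(1/T)·ln(B₀/D) − r = −(1/3.2922)·ln(268.952234/315.8924) − 0.0321 = 0.01676333
in basis points: 0.01676333 × 10⁴ = 167.6333 bp

spread=167.6333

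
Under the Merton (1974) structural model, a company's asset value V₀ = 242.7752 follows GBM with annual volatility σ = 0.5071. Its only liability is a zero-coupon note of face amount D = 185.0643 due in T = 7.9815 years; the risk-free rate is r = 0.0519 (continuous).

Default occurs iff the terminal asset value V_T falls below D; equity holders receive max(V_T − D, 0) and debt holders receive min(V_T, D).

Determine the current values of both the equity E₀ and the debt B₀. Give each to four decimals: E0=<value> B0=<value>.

E0=164.9396 B0=77.8356

d₁ = [ln(V₀/D) + (r + σ²/2)T] / (σ√T)
   = [ln(242.7752/185.0643) + (0.0519 + 0.5·0.5071²)·7.9815] / (0.5071·√7.9815)
   = [0.271433 + 1.440463] / 1.432636 = 1.194927
d₂ = d₁ − σ√T = 1.194927 − 1.432636 = -0.237709
N(d₁) = 0.883942,  N(d₂) = 0.406053,  e^(−rT) = 0.660842
E₀ = V₀·N(d₁) − D·e^(−rT)·N(d₂)
   = 242.7752·0.883942 − 185.0643·0.660842·0.406053 = 164.939594
B₀ = V₀ − E₀ = 242.7752 − 164.939594 = 77.835606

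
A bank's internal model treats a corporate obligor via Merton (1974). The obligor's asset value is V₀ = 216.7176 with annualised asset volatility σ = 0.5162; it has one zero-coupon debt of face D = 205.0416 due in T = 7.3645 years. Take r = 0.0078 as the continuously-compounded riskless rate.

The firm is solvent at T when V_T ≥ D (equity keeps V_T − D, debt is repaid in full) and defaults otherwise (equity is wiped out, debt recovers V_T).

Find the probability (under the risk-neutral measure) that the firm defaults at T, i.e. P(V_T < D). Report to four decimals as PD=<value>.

PD=0.7323

d₁ = [ln(V₀/D) + (r + σ²/2)T] / (σ√T)
   = [ln(216.7176/205.0416) + (0.0078 + 0.5·0.5162²)·7.3645] / (0.5162·√7.3645)
   = [0.055382 + 1.038624] / 1.400844 = 0.780963
d₂ = d₁ − σ√T = 0.780963 − 1.400844 = -0.619881
risk-neutral PD = N(−d₂) = N(0.619881) = 0.732332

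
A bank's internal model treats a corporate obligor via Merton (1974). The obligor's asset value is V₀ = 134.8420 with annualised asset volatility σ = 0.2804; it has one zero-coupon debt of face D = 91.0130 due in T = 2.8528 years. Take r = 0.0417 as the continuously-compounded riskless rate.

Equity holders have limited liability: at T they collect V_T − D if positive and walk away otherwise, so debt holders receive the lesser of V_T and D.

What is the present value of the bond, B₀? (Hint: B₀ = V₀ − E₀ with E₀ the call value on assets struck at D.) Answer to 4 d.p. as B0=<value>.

d₁ = [ln(V₀/D) + (r + σ²/2)T] / (σ√T)
   = [ln(134.8420/91.0130) + (0.0417 + 0.5·0.2804²)·2.8528] / (0.2804·√2.8528)
   = [0.393101 + 0.231111] / 0.473602 = 1.318011
d₂ = d₁ − σ√T = 1.318011 − 0.473602 = 0.844408
N(d₁) = 0.906250,  N(d₂) = 0.800779,  e^(−rT) = 0.887842
E₀ = V₀·N(d₁) − D·e^(−rT)·N(d₂)
   = 134.8420·0.906250 − 91.0130·0.887842·0.800779 = 57.493463
B₀ = V₀ − E₀ = 134.8420 − 57.493463 = 77.348537

B0=77.3485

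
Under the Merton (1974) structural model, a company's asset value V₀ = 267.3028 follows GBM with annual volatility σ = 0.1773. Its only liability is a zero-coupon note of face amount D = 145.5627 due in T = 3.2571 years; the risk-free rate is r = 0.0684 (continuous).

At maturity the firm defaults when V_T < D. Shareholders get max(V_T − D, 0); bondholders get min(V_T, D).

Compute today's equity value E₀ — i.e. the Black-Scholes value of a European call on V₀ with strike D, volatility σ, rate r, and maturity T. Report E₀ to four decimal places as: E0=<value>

E0=150.8939

d₁ = [ln(V₀/D) + (r + σ²/2)T] / (σ√T)
   = [ln(267.3028/145.5627) + (0.0684 + 0.5·0.1773²)·3.2571] / (0.1773·√3.2571)
   = [0.607775 + 0.273980] / 0.319981 = 2.755647
d₂ = d₁ − σ√T = 2.755647 − 0.319981 = 2.435666
N(d₁) = 0.997071,  N(d₂) = 0.992568,  e^(−rT) = 0.800286
E₀ = V₀·N(d₁) − D·e^(−rT)·N(d₂)
   = 267.3028·0.997071 − 145.5627·0.800286·0.992568 = 150.893866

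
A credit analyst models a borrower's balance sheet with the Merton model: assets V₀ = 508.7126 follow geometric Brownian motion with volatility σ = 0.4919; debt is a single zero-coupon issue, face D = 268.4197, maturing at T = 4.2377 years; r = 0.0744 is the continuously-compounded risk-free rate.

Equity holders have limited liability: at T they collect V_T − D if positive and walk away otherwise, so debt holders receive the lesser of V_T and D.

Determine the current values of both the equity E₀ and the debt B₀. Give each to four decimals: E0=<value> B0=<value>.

d₁ = [ln(V₀/D) + (r + σ²/2)T] / (σ√T)
   = [ln(508.7126/268.4197) + (0.0744 + 0.5·0.4919²)·4.2377] / (0.4919·√4.2377)
   = [0.639331 + 0.827974] / 1.012609 = 1.449034
d₂ = d₁ − σ√T = 1.449034 − 1.012609 = 0.436424
N(d₁) = 0.926336,  N(d₂) = 0.668736,  e^(−rT) = 0.729581
E₀ = V₀·N(d₁) − D·e^(−rT)·N(d₂)
   = 508.7126·0.926336 − 268.4197·0.729581·0.668736 = 340.277648
B₀ = V₀ − E₀ = 508.7126 − 340.277648 = 168.434952

E0=340.2776 B0=168.4350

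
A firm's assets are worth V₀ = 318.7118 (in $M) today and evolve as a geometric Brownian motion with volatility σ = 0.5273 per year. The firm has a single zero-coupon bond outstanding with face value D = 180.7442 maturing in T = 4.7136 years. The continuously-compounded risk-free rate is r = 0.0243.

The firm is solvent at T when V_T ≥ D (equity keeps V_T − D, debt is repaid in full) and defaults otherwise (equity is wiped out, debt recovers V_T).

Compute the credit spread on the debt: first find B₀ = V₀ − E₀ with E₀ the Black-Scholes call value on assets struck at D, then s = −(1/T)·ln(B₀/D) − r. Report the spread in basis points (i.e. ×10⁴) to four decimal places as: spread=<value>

d₁ = [ln(V₀/D) + (r + σ²/2)T] / (σ√T)
   = [ln(318.7118/180.7442) + (0.0243 + 0.5·0.5273²)·4.7136] / (0.5273·√4.7136)
   = [0.567204 + 0.769838] / 1.144812 = 1.167914
d₂ = d₁ − σ√T = 1.167914 − 1.144812 = 0.023102
N(d₁) = 0.878579,  N(d₂) = 0.509216,  e^(−rT) = 0.891776
E₀ = V₀·N(d₁) − D·e^(−rT)·N(d₂)
   = 318.7118·0.878579 − 180.7442·0.891776·0.509216 = 197.936527
B₀ = V₀ − E₀ = 318.7118 − 197.936527 = 120.775273
spread = −(1/T)·ln(B₀/D) − r = −(1/4.7136)·ln(120.775273/180.7442) − 0.0243 = 0.06122936
in basis points: 0.06122936 × 10⁴ = 612.2936 bp

spread=612.2936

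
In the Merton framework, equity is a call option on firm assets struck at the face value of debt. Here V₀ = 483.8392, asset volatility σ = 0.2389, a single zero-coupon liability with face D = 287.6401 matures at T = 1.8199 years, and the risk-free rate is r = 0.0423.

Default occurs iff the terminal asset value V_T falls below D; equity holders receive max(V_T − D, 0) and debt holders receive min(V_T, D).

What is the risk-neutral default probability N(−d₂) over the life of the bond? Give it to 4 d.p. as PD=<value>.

PD=0.0454

d₁ = [ln(V₀/D) + (r + σ²/2)T] / (σ√T)
   = [ln(483.8392/287.6401) + (0.0423 + 0.5·0.2389²)·1.8199] / (0.2389·√1.8199)
   = [0.520043 + 0.128916] / 0.322285 = 2.013616
d₂ = d₁ − σ√T = 2.013616 − 0.322285 = 1.691332
risk-neutral PD = N(−d₂) = N(-1.691332) = 0.045387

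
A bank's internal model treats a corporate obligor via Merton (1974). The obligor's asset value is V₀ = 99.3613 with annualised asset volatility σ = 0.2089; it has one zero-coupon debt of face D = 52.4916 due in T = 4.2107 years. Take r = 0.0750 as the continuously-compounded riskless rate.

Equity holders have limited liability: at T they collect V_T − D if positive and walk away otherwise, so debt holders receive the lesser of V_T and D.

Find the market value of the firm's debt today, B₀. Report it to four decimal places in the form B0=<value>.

B0=38.1591

d₁ = [ln(V₀/D) + (r + σ²/2)T] / (σ√T)
   = [ln(99.3613/52.4916) + (0.0750 + 0.5·0.2089²)·4.2107] / (0.2089·√4.2107)
   = [0.638110 + 0.407678] / 0.428663 = 2.439653
d₂ = d₁ − σ√T = 2.439653 − 0.428663 = 2.010990
N(d₁) = 0.992649,  N(d₂) = 0.977837,  e^(−rT) = 0.729203
E₀ = V₀·N(d₁) − D·e^(−rT)·N(d₂)
   = 99.3613·0.992649 − 52.4916·0.729203·0.977837 = 61.202213
B₀ = V₀ − E₀ = 99.3613 − 61.202213 = 38.159087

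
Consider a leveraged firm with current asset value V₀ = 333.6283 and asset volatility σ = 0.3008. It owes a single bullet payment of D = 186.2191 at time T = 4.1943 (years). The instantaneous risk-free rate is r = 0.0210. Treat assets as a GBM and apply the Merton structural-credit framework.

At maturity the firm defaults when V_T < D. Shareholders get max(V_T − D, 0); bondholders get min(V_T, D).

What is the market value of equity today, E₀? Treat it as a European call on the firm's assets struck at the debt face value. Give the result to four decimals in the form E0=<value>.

E0=173.0898

d₁ = [ln(V₀/D) + (r + σ²/2)T] / (σ√T)
   = [ln(333.6283/186.2191) + (0.0210 + 0.5·0.3008²)·4.1943] / (0.3008·√4.1943)
   = [0.583104 + 0.277832] / 0.616038 = 1.397536
d₂ = d₁ − σ√T = 1.397536 − 0.616038 = 0.781498
N(d₁) = 0.918874,  N(d₂) = 0.782745,  e^(−rT) = 0.915687
E₀ = V₀·N(d₁) − D·e^(−rT)·N(d₂)
   = 333.6283·0.918874 − 186.2191·0.915687·0.782745 = 173.089789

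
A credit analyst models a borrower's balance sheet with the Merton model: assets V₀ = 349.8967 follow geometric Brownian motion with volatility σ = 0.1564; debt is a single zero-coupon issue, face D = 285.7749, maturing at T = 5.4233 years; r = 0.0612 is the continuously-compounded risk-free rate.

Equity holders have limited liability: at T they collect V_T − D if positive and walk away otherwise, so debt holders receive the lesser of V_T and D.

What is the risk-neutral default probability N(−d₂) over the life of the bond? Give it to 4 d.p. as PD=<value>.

d₁ = [ln(V₀/D) + (r + σ²/2)T] / (σ√T)
   = [ln(349.8967/285.7749) + (0.0612 + 0.5·0.1564²)·5.4233] / (0.1564·√5.4233)
   = [0.202434 + 0.398236] / 0.364224 = 1.649175
d₂ = d₁ − σ√T = 1.649175 − 0.364224 = 1.284951
risk-neutral PD = N(−d₂) = N(-1.284951) = 0.099405

PD=0.0994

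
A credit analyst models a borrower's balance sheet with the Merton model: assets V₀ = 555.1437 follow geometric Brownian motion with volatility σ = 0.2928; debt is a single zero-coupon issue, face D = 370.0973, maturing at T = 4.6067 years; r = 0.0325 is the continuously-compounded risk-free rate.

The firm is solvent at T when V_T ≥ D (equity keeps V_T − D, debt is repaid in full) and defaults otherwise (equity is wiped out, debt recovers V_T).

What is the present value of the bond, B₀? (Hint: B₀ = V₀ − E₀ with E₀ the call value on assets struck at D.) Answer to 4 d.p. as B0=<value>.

B0=292.0833

d₁ = [ln(V₀/D) + (r + σ²/2)T] / (σ√T)
   = [ln(555.1437/370.0973) + (0.0325 + 0.5·0.2928²)·4.6067] / (0.2928·√4.6067)
   = [0.405461 + 0.347188] / 0.628443 = 1.197641
d₂ = d₁ − σ√T = 1.197641 − 0.628443 = 0.569198
N(d₁) = 0.884472,  N(d₂) = 0.715389,  e^(−rT) = 0.860951
E₀ = V₀·N(d₁) − D·e^(−rT)·N(d₂)
   = 555.1437·0.884472 − 370.0973·0.860951·0.715389 = 263.060404
B₀ = V₀ − E₀ = 555.1437 − 263.060404 = 292.083296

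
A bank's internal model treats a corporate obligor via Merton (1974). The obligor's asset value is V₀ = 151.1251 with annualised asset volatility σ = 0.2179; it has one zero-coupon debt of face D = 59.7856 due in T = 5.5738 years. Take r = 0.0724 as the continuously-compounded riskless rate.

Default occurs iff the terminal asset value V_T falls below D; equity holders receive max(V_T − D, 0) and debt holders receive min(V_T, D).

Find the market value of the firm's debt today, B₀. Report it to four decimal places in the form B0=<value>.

B0=39.8745

d₁ = [ln(V₀/D) + (r + σ²/2)T] / (σ√T)
   = [ln(151.1251/59.7856) + (0.0724 + 0.5·0.2179²)·5.5738] / (0.2179·√5.5738)
   = [0.927343 + 0.535866] / 0.514438 = 2.844288
d₂ = d₁ − σ√T = 2.844288 − 0.514438 = 2.329850
N(d₁) = 0.997774,  N(d₂) = 0.990093,  e^(−rT) = 0.667949
E₀ = V₀·N(d₁) − D·e^(−rT)·N(d₂)
   = 151.1251·0.997774 − 59.7856·0.667949·0.990093 = 111.250645
B₀ = V₀ − E₀ = 151.1251 − 111.250645 = 39.874455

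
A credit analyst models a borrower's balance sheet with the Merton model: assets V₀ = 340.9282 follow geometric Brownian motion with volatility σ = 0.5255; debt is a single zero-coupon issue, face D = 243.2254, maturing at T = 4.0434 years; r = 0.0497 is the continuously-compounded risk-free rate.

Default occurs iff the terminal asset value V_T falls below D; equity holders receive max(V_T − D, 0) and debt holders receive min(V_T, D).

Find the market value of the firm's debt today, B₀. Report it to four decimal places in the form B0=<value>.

B0=149.0046

d₁ = [ln(V₀/D) + (r + σ²/2)T] / (σ√T)
   = [ln(340.9282/243.2254) + (0.0497 + 0.5·0.5255²)·4.0434] / (0.5255·√4.0434)
   = [0.337683 + 0.759250] / 1.056686 = 1.038088
d₂ = d₁ − σ√T = 1.038088 − 1.056686 = -0.018598
N(d₁) = 0.850385,  N(d₂) = 0.492581,  e^(−rT) = 0.817948
E₀ = V₀·N(d₁) − D·e^(−rT)·N(d₂)
   = 340.9282·0.850385 − 243.2254·0.817948·0.492581 = 191.923585
B₀ = V₀ − E₀ = 340.9282 − 191.923585 = 149.004615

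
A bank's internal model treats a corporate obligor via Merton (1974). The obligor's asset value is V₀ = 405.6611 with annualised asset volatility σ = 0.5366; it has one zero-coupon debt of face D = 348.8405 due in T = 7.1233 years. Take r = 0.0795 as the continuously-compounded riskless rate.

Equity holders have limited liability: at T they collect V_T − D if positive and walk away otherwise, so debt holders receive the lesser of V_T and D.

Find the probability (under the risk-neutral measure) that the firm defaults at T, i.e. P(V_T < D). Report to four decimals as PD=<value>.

d₁ = [ln(V₀/D) + (r + σ²/2)T] / (σ√T)
   = [ln(405.6611/348.8405) + (0.0795 + 0.5·0.5366²)·7.1233] / (0.5366·√7.1233)
   = [0.150903 + 1.591842] / 1.432159 = 1.216866
d₂ = d₁ − σ√T = 1.216866 − 1.432159 = -0.215293
risk-neutral PD = N(−d₂) = N(0.215293) = 0.585231

PD=0.5852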